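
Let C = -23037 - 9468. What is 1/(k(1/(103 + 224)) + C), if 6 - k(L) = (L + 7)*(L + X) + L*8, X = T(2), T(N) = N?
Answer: -106929/3476588137 ≈ -3.0757e-5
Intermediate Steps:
X = 2
k(L) = 6 - 8*L - (2 + L)*(7 + L) (k(L) = 6 - ((L + 7)*(L + 2) + L*8) = 6 - ((7 + L)*(2 + L) + 8*L) = 6 - ((2 + L)*(7 + L) + 8*L) = 6 - (8*L + (2 + L)*(7 + L)) = 6 + (-8*L - (2 + L)*(7 + L)) = 6 - 8*L - (2 + L)*(7 + L))
C = -32505
1/(k(1/(103 + 224)) + C) = 1/((-8 - (1/(103 + 224))**2 - 17/(103 + 224)) - 32505) = 1/((-8 - (1/327)**2 - 17/327) - 32505) = 1/((-8 - (1/327)**2 - 17*1/327) - 32505) = 1/((-8 - 1*1/106929 - 17/327) - 32505) = 1/((-8 - 1/106929 - 17/327) - 32505) = 1/(-860992/106929 - 32505) = 1/(-3476588137/106929) = -106929/3476588137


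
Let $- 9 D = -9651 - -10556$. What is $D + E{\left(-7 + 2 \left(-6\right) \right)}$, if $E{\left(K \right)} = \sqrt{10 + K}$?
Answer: $- \frac{905}{9} + 3 i \approx -100.56 + 3.0 i$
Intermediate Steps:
$D = - \frac{905}{9}$ ($D = - \frac{-9651 - -10556}{9} = - \frac{-9651 + 10556}{9} = \left(- \frac{1}{9}\right) 905 = - \frac{905}{9} \approx -100.56$)
$D + E{\left(-7 + 2 \left(-6\right) \right)} = - \frac{905}{9} + \sqrt{10 + \left(-7 + 2 \left(-6\right)\right)} = - \frac{905}{9} + \sqrt{10 - 19} = - \frac{905}{9} + \sqrt{-9} = - \frac{905}{9} + 3 i$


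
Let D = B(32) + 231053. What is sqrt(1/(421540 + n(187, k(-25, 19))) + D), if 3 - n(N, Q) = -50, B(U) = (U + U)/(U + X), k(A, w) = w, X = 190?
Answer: sqrt(56221494312049195782)/15598941 ≈ 480.68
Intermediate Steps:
B(U) = 2*U/(190 + U) (B(U) = (U + U)/(U + 190) = (2*U)/(190 + U) = 2*U/(190 + U))
n(N, Q) = 53 (n(N, Q) = 3 - 1*(-50) = 3 + 50 = 53)
D = 25646915/111 (D = 2*32/(190 + 32) + 231053 = 2*32/222 + 231053 = 2*32*(1/222) + 231053 = 32/111 + 231053 = 25646915/111 ≈ 2.3105e+5)
sqrt(1/(421540 + n(187, k(-25, 19))) + D) = sqrt(1/(421540 + 53) + 25646915/111) = sqrt(1/421593 + 25646915/111) = sqrt(3604186611902/15598941) = sqrt(56221494312049195782)/15598941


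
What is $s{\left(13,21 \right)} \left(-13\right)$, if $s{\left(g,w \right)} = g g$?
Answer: $-2197$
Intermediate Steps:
$s{\left(g,w \right)} = g^{2}$
$s{\left(13,21 \right)} \left(-13\right) = 13^{2} \left(-13\right) = 169 \left(-13\right) = -2197$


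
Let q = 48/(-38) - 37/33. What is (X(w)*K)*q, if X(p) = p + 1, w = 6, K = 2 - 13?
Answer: 10465/57 ≈ 183.60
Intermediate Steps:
K = -11
X(p) = 1 + p
q = -1495/627 (q = 48*(-1/38) - 37*1/33 = -24/19 - 37/33 = -1495/627 ≈ -2.3844)
(X(w)*K)*q = ((1 + 6)*(-11))*(-1495/627) = (7*(-11))*(-1495/627) = -77*(-1495/627) = 10465/57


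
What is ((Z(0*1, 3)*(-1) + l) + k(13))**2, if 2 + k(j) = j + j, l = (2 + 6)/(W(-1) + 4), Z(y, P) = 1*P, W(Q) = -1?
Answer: 5041/9 ≈ 560.11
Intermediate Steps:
Z(y, P) = P
l = 8/3 (l = (2 + 6)/(-1 + 4) = 8/3 ≈ 2.6667)
k(j) = -2 + 2*j (k(j) = -2 + (j + j) = -2 + 2*j)
((Z(0*1, 3)*(-1) + l) + k(13))**2 = ((3*(-1) + 8/3) + (-2 + 2*13))**2 = ((-3 + 8/3) + (-2 + 26))**2 = (-1/3 + 24)**2 = (71/3)**2 = 5041/9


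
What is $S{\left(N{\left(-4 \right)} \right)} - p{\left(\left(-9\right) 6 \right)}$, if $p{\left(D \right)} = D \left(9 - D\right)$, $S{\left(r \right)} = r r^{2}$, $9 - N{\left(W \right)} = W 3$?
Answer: $12663$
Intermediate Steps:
$N{\left(W \right)} = 9 - 3 W$ ($N{\left(W \right)} = 9 - W 3 = 9 - 3 W$)
$S{\left(r \right)} = r^{3}$
$S{\left(N{\left(-4 \right)} \right)} - p{\left(\left(-9\right) 6 \right)} = \left(9 - -12\right)^{3} - \left(-9\right) 6 \left(9 - \left(-9\right) 6\right) = \left(9 + 12\right)^{3} - - 54 \left(9 - -54\right) = 21^{3} - - 54 \left(9 + 54\right) = 9261 - \left(-54\right) 63 = 9261 - -3402 = 9261 + 3402 = 12663$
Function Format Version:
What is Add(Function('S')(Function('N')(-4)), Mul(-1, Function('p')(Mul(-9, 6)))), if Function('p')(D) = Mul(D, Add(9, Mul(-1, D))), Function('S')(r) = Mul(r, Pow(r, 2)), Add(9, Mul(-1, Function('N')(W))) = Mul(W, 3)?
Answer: 12663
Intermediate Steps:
Function('N')(W) = Add(9, Mul(-3, W)) (Function('N')(W) = Add(9, Mul(-1, Mul(W, 3))) = Add(9, Mul(-1, Mul(3, W))) = Add(9, Mul(-3, W)))
Function('S')(r) = Pow(r, 3)
Add(Function('S')(Function('N')(-4)), Mul(-1, Function('p')(Mul(-9, 6)))) = Add(Pow(Add(9, Mul(-3, -4)), 3), Mul(-1, Mul(Mul(-9, 6), Add(9, Mul(-1, Mul(-9, 6)))))) = Add(Pow(Add(9, 12), 3), Mul(-1, Mul(-54, Add(9, Mul(-1, -54))))) = Add(Pow(21, 3), Mul(-1, Mul(-54, Add(9, 54)))) = Add(9261, Mul(-1, Mul(-54, 63))) = Add(9261, Mul(-1, -3402)) = Add(9261, 3402) = 12663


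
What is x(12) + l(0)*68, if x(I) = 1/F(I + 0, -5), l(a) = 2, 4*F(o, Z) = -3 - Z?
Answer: 138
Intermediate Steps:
F(o, Z) = -3/4 - Z/4 (F(o, Z) = (-3 - Z)/4 = -3/4 - Z/4)
x(I) = 2 (x(I) = 1/(-3/4 - 1/4*(-5)) = 1/(-3/4 + 5/4) = 1/(1/2) = 2)
x(12) + l(0)*68 = 2 + 2*68 = 2 + 136 = 138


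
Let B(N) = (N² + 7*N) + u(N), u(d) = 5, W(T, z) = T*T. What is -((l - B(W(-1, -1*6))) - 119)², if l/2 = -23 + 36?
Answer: -11236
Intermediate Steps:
W(T, z) = T²
B(N) = 5 + N² + 7*N (B(N) = (N² + 7*N) + 5 = 5 + N² + 7*N)
l = 26 (l = 2*(-23 + 36) = 2*13 = 26)
-((l - B(W(-1, -1*6))) - 119)² = -((26 - (5 + ((-1)²)² + 7*(-1)²)) - 119)² = -((26 - (5 + 1² + 7*1)) - 119)² = -((26 - (5 + 1 + 7)) - 119)² = -((26 - 1*13) - 119)² = -((26 - 13) - 119)² = -(13 - 119)² = -1*(-106)² = -1*11236 = -11236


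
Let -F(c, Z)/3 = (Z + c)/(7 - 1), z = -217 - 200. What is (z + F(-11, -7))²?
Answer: 166464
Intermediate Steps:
z = -417
F(c, Z) = -Z/2 - c/2 (F(c, Z) = -3*(Z + c)/(7 - 1) = -3*(Z + c)/6 = -3*(Z/6 + c/6) = -Z/2 - c/2)
(z + F(-11, -7))² = (-417 + (-½*(-7) - ½*(-11)))² = (-417 + (7/2 + 11/2))² = (-417 + 9)² = (-408)² = 166464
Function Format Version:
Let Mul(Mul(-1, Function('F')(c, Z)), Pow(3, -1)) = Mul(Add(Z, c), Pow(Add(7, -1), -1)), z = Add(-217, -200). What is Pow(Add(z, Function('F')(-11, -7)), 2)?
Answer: 166464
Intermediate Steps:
z = -417
Function('F')(c, Z) = Add(Mul(Rational(-1, 2), Z), Mul(Rational(-1, 2), c)) (Function('F')(c, Z) = Mul(-3, Mul(Add(Z, c), Pow(Add(7, -1), -1))) = Mul(-3, Mul(Add(Z, c), Pow(6, -1))) = Mul(-3, Mul(Add(Z, c), Rational(1, 6))) = Mul(-3, Add(Mul(Rational(1, 6), Z), Mul(Rational(1, 6), c))) = Add(Mul(Rational(-1, 2), Z), Mul(Rational(-1, 2), c)))
Pow(Add(z, Function('F')(-11, -7)), 2) = Pow(Add(-417, Add(Mul(Rational(-1, 2), -7), Mul(Rational(-1, 2), -11))), 2) = Pow(Add(-417, Add(Rational(7, 2), Rational(11, 2))), 2) = Pow(Add(-417, 9), 2) = Pow(-408, 2) = 166464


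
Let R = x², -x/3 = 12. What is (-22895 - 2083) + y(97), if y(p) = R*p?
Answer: 100734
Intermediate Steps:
x = -36 (x = -3*12 = -36)
R = 1296 (R = (-36)² = 1296)
y(p) = 1296*p
(-22895 - 2083) + y(97) = (-22895 - 2083) + 1296*97 = -24978 + 125712 = 100734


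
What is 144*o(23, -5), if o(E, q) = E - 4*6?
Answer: -144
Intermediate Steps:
o(E, q) = -24 + E (o(E, q) = E - 24 = -24 + E)
144*o(23, -5) = 144*(-24 + 23) = 144*(-1) = -144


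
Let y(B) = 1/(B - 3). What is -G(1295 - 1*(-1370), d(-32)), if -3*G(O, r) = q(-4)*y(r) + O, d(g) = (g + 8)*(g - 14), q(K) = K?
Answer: 2934161/3303 ≈ 888.33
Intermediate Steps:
d(g) = (-14 + g)*(8 + g) (d(g) = (8 + g)*(-14 + g) = (-14 + g)*(8 + g))
y(B) = 1/(-3 + B)
G(O, r) = -O/3 + 4/(3*(-3 + r)) (G(O, r) = -(-4/(-3 + r) + O)/3 = -(O - 4/(-3 + r))/3 = -O/3 + 4/(3*(-3 + r)))
-G(1295 - 1*(-1370), d(-32)) = -(4 - (1295 - 1*(-1370))*(-3 + (-112 + (-32)**2 - 6*(-32))))/(3*(-3 + (-112 + (-32)**2 - 6*(-32)))) = -(4 - (1295 + 1370)*(-3 + (-112 + 1024 + 192)))/(3*(-3 + (-112 + 1024 + 192))) = -(4 - 1*2665*(-3 + 1104))/(3*(-3 + 1104)) = -(4 - 1*2665*1101)/(3*1101) = -(4 - 2934165)/(3*1101) = -(-2934161)/(3*1101) = -1*(-2934161/3303) = 2934161/3303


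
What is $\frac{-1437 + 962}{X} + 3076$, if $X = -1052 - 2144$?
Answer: $\frac{9831371}{3196} \approx 3076.1$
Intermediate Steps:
$X = -3196$
$\frac{-1437 + 962}{X} + 3076 = \frac{-1437 + 962}{-3196} + 3076 = \left(-475\right) \left(- \frac{1}{3196}\right) + 3076 = \frac{475}{3196} + 3076 = \frac{9831371}{3196}$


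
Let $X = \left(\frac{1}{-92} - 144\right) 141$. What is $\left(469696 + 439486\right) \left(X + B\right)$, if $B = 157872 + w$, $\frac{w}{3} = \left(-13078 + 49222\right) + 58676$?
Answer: $\frac{17650147913085}{46} \approx 3.837 \cdot 10^{11}$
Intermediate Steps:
$w = 284460$ ($w = 3 \left(\left(-13078 + 49222\right) + 58676\right) = 3 \left(36144 + 58676\right) = 3 \cdot 94820 = 284460$)
$B = 442332$ ($B = 157872 + 284460 = 442332$)
$X = - \frac{1868109}{92}$ ($X = \left(- \frac{1}{92} - 144\right) 141 = \left(- \frac{13249}{92}\right) 141 = - \frac{1868109}{92} \approx -20306.0$)
$\left(469696 + 439486\right) \left(X + B\right) = \left(469696 + 439486\right) \left(- \frac{1868109}{92} + 442332\right) = 909182 \cdot \frac{38826435}{92} = \frac{17650147913085}{46}$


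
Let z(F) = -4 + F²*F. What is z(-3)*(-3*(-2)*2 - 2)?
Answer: -310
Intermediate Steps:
z(F) = -4 + F³
z(-3)*(-3*(-2)*2 - 2) = (-4 + (-3)³)*(-3*(-2)*2 - 2) = (-4 - 27)*(6*2 - 2) = -31*(12 - 2) = -31*10 = -310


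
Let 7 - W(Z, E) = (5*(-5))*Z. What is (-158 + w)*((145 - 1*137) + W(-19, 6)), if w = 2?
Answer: 71760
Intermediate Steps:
W(Z, E) = 7 + 25*Z (W(Z, E) = 7 - 5*(-5)*Z = 7 - (-25)*Z = 7 + 25*Z)
(-158 + w)*((145 - 1*137) + W(-19, 6)) = (-158 + 2)*((145 - 1*137) + (7 + 25*(-19))) = -156*((145 - 137) + (7 - 475)) = -156*(8 - 468) = -156*(-460) = 71760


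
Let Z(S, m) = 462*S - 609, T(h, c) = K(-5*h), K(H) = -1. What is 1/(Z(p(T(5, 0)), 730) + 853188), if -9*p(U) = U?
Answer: 3/2557891 ≈ 1.1728e-6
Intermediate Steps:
T(h, c) = -1
p(U) = -U/9
Z(S, m) = -609 + 462*S
1/(Z(p(T(5, 0)), 730) + 853188) = 1/((-609 + 462*(-⅑*(-1))) + 853188) = 1/((-609 + 462*(⅑)) + 853188) = 1/((-609 + 154/3) + 853188) = 1/(-1673/3 + 853188) = 1/(2557891/3) = 3/2557891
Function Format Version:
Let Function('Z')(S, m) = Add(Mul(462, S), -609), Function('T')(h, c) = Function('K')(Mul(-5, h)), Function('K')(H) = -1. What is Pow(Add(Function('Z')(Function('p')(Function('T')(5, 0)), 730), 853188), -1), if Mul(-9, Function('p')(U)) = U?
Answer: Rational(3, 2557891) ≈ 1.1728e-6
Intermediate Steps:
Function('T')(h, c) = -1
Function('p')(U) = Mul(Rational(-1, 9), U)
Function('Z')(S, m) = Add(-609, Mul(462, S))
Pow(Add(Function('Z')(Function('p')(Function('T')(5, 0)), 730), 853188), -1) = Pow(Add(Add(-609, Mul(462, Mul(Rational(-1, 9), -1))), 853188), -1) = Pow(Add(Add(-609, Mul(462, Rational(1, 9))), 853188), -1) = Pow(Add(Add(-609, Rational(154, 3)), 853188), -1) = Pow(Add(Rational(-1673, 3), 853188), -1) = Pow(Rational(2557891, 3), -1) = Rational(3, 2557891)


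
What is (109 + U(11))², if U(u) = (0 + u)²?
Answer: 52900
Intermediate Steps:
U(u) = u²
(109 + U(11))² = (109 + 11²)² = (109 + 121)² = 230² = 52900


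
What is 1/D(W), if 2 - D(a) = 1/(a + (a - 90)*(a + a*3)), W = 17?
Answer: 4947/9895 ≈ 0.49995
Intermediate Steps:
D(a) = 2 - 1/(a + 4*a*(-90 + a)) (D(a) = 2 - 1/(a + (a - 90)*(a + a*3)) = 2 - 1/(a + (-90 + a)*(a + 3*a)) = 2 - 1/(a + (-90 + a)*(4*a)) = 2 - 1/(a + 4*a*(-90 + a)))
1/D(W) = 1/((-1 - 718*17 + 8*17²)/(17*(-359 + 4*17))) = 1/((-1 - 12206 + 8*289)/(17*(-359 + 68))) = 1/((1/17)*(-1 - 12206 + 2312)/(-291)) = 1/((1/17)*(-1/291)*(-9895)) = 1/(9895/4947) = 4947/9895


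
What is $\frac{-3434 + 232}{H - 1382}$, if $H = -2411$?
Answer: $\frac{3202}{3793} \approx 0.84419$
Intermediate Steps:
$\frac{-3434 + 232}{H - 1382} = \frac{-3434 + 232}{-2411 - 1382} = - \frac{3202}{-3793} = \left(-3202\right) \left(- \frac{1}{3793}\right) = \frac{3202}{3793}$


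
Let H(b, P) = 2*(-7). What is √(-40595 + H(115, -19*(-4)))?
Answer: I*√40609 ≈ 201.52*I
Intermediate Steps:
H(b, P) = -14
√(-40595 + H(115, -19*(-4))) = √(-40595 - 14) = √(-40609) = I*√40609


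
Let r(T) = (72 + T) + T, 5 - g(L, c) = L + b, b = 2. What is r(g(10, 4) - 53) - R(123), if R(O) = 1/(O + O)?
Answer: -11809/246 ≈ -48.004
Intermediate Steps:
g(L, c) = 3 - L (g(L, c) = 5 - (L + 2) = 5 - (2 + L) = 5 + (-2 - L) = 3 - L)
r(T) = 72 + 2*T
R(O) = 1/(2*O)
r(g(10, 4) - 53) - R(123) = (72 + 2*((3 - 1*10) - 53)) - 1/(2*123) = (72 + 2*((3 - 10) - 53)) - 1/(2*123) = (72 + 2*(-7 - 53)) - 1*1/246 = (72 + 2*(-60)) - 1/246 = (72 - 120) - 1/246 = -48 - 1/246 = -11809/246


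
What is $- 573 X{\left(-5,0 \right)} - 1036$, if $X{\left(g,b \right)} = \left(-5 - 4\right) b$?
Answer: $-1036$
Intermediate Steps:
$X{\left(g,b \right)} = - 9 b$
$- 573 X{\left(-5,0 \right)} - 1036 = - 573 \left(\left(-9\right) 0\right) - 1036 = \left(-573\right) 0 - 1036 = 0 - 1036 = -1036$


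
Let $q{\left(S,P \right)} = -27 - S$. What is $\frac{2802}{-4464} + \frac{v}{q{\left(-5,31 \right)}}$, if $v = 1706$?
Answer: $- \frac{639769}{8184} \approx -78.173$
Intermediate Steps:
$\frac{2802}{-4464} + \frac{v}{q{\left(-5,31 \right)}} = \frac{2802}{-4464} + \frac{1706}{-27 - -5} = 2802 \left(- \frac{1}{4464}\right) + \frac{1706}{-27 + 5} = - \frac{467}{744} + \frac{1706}{-22} = - \frac{467}{744} + 1706 \left(- \frac{1}{22}\right) = - \frac{467}{744} - \frac{853}{11} = - \frac{639769}{8184}$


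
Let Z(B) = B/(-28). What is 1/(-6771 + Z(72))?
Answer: -7/47415 ≈ -0.00014763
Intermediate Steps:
Z(B) = -B/28 (Z(B) = B*(-1/28) = -B/28)
1/(-6771 + Z(72)) = 1/(-6771 - 1/28*72) = 1/(-6771 - 18/7) = 1/(-47415/7) = -7/47415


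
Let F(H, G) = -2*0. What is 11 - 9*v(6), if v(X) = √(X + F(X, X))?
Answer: 11 - 9*√6 ≈ -11.045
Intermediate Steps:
F(H, G) = 0
v(X) = √X (v(X) = √(X + 0) = √X)
11 - 9*v(6) = 11 - 9*√6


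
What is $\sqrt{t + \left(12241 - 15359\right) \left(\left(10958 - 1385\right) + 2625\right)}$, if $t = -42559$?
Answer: $i \sqrt{38075923} \approx 6170.6 i$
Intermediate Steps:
$\sqrt{t + \left(12241 - 15359\right) \left(\left(10958 - 1385\right) + 2625\right)} = \sqrt{-42559 + \left(12241 - 15359\right) \left(\left(10958 - 1385\right) + 2625\right)} = \sqrt{-42559 - 3118 \left(9573 + 2625\right)} = \sqrt{-42559 - 38033364} = \sqrt{-38075923} = i \sqrt{38075923}$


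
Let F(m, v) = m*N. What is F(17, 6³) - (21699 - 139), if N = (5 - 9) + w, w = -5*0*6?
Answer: -21628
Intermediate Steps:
w = 0 (w = 0*6 = 0)
N = -4 (N = (5 - 9) + 0 = -4 + 0 = -4)
F(m, v) = -4*m (F(m, v) = m*(-4) = -4*m)
F(17, 6³) - (21699 - 139) = -4*17 - (21699 - 139) = -68 - 1*21560 = -68 - 21560 = -21628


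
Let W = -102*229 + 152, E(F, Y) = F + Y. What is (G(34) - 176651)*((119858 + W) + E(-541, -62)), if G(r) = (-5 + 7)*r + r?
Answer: -16957354901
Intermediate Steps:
W = -23206 (W = -23358 + 152 = -23206)
G(r) = 3*r (G(r) = 2*r + r = 3*r)
(G(34) - 176651)*((119858 + W) + E(-541, -62)) = (3*34 - 176651)*((119858 - 23206) + (-541 - 62)) = (102 - 176651)*(96652 - 603) = -176549*96049 = -16957354901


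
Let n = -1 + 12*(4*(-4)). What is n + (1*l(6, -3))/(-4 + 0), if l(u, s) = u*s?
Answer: -377/2 ≈ -188.50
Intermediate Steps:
l(u, s) = s*u
n = -193 (n = -1 + 12*(-16) = -1 - 192 = -193)
n + (1*l(6, -3))/(-4 + 0) = -193 + (1*(-3*6))/(-4 + 0) = -193 + (1*(-18))/(-4) = -193 - 18*(-¼) = -193 + 9/2 = -377/2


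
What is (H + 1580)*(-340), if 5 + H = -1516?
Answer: -20060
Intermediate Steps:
H = -1521 (H = -5 - 1516 = -1521)
(H + 1580)*(-340) = (-1521 + 1580)*(-340) = 59*(-340) = -20060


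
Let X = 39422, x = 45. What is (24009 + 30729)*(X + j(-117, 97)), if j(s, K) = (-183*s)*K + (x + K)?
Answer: 115849200078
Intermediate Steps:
j(s, K) = 45 + K - 183*K*s (j(s, K) = (-183*s)*K + (45 + K) = -183*K*s + (45 + K) = 45 + K - 183*K*s)
(24009 + 30729)*(X + j(-117, 97)) = (24009 + 30729)*(39422 + (45 + 97 - 183*97*(-117))) = 54738*(39422 + (45 + 97 + 2076867)) = 54738*(39422 + 2077009) = 54738*2116431 = 115849200078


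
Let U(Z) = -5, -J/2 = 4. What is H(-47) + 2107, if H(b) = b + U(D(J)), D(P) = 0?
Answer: 2055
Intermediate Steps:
J = -8 (J = -2*4 = -8)
H(b) = -5 + b (H(b) = b - 5 = -5 + b)
H(-47) + 2107 = (-5 - 47) + 2107 = -52 + 2107 = 2055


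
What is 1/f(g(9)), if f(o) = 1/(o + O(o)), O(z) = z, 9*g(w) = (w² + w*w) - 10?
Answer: 304/9 ≈ 33.778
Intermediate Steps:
g(w) = -10/9 + 2*w²/9 (g(w) = ((w² + w*w) - 10)/9 = ((w² + w²) - 10)/9 = (2*w² - 10)/9 = (-10 + 2*w²)/9 = -10/9 + 2*w²/9)
f(o) = 1/(2*o) (f(o) = 1/(o + o) = 1/(2*o))
1/f(g(9)) = 1/(1/(2*(-10/9 + (2/9)*9²))) = 1/(1/(2*(-10/9 + (2/9)*81))) = 1/(1/(2*(-10/9 + 18))) = 1/(1/(2*(152/9))) = 1/((½)*(9/152)) = 1/(9/304) = 304/9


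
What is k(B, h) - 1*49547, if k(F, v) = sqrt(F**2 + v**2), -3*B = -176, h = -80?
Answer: -49547 + 16*sqrt(346)/3 ≈ -49448.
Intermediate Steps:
B = 176/3 (B = -1/3*(-176) = 176/3 ≈ 58.667)
k(B, h) - 1*49547 = sqrt((176/3)**2 + (-80)**2) - 1*49547 = sqrt(30976/9 + 6400) - 49547 = sqrt(88576/9) - 49547 = 16*sqrt(346)/3 - 49547 = -49547 + 16*sqrt(346)/3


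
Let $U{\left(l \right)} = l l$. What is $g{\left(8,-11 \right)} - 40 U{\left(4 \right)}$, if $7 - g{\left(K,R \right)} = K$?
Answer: $-641$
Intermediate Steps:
$g{\left(K,R \right)} = 7 - K$
$U{\left(l \right)} = l^{2}$
$g{\left(8,-11 \right)} - 40 U{\left(4 \right)} = \left(7 - 8\right) - 40 \cdot 4^{2} = \left(7 - 8\right) - 640 = -1 - 640 = -641$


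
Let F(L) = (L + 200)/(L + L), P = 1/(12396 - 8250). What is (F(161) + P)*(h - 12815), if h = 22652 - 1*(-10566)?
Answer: 2545321857/111251 ≈ 22879.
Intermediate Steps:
h = 33218 (h = 22652 + 10566 = 33218)
P = 1/4146 ≈ 0.00024120
F(L) = (200 + L)/(2*L) (F(L) = (200 + L)/((2*L)) = (200 + L)*(1/(2*L)) = (200 + L)/(2*L))
(F(161) + P)*(h - 12815) = ((½)*(200 + 161)/161 + 1/4146)*(33218 - 12815) = ((½)*(1/161)*361 + 1/4146)*20403 = (361/322 + 1/4146)*20403 = (374257/333753)*20403 = 2545321857/111251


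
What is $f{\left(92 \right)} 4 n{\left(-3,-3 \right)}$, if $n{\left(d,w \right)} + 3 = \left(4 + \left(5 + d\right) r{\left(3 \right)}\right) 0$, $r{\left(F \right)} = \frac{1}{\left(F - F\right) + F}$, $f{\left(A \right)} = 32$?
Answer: $-384$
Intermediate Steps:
$r{\left(F \right)} = \frac{1}{F}$ ($r{\left(F \right)} = \frac{1}{0 + F} = \frac{1}{F}$)
$n{\left(d,w \right)} = -3$ ($n{\left(d,w \right)} = -3 + \left(4 + \frac{5 + d}{3}\right) 0 = -3 + \left(4 + \left(5 + d\right) \frac{1}{3}\right) 0 = -3 + \left(4 + \left(\frac{5}{3} + \frac{d}{3}\right)\right) 0 = -3 + \left(\frac{17}{3} + \frac{d}{3}\right) 0 = -3 + 0 = -3$)
$f{\left(92 \right)} 4 n{\left(-3,-3 \right)} = 32 \cdot 4 \left(-3\right) = 32 \left(-12\right) = -384$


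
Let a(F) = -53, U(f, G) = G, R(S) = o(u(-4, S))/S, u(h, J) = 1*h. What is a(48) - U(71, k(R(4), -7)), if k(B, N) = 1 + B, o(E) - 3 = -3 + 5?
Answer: -221/4 ≈ -55.250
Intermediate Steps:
u(h, J) = h
o(E) = 5 (o(E) = 3 + (-3 + 5) = 3 + 2 = 5)
R(S) = 5/S
a(48) - U(71, k(R(4), -7)) = -53 - (1 + 5/4) = -53 - 1*9/4 = -53 - 9/4 = -221/4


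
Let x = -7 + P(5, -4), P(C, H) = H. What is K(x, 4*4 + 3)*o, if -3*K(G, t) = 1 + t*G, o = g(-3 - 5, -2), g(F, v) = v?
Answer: -416/3 ≈ -138.67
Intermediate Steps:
o = -2
x = -11 (x = -7 - 4 = -11)
K(G, t) = -⅓ - G*t/3 (K(G, t) = -(1 + t*G)/3 = -(1 + G*t)/3 = -⅓ - G*t/3)
K(x, 4*4 + 3)*o = (-⅓ - ⅓*(-11)*(4*4 + 3))*(-2) = (-⅓ - ⅓*(-11)*(16 + 3))*(-2) = (-⅓ - ⅓*(-11)*19)*(-2) = (-⅓ + 209/3)*(-2) = (208/3)*(-2) = -416/3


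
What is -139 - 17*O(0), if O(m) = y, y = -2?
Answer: -105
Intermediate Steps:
O(m) = -2
-139 - 17*O(0) = -139 - 17*(-2) = -139 + 34 = -105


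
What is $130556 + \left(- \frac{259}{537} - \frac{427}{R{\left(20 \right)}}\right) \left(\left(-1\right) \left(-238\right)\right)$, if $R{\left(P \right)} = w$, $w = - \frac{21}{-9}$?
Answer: $\frac{46658432}{537} \approx 86887.0$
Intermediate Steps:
$w = \frac{7}{3}$ ($w = \left(-21\right) \left(- \frac{1}{9}\right) = \frac{7}{3} \approx 2.3333$)
$R{\left(P \right)} = \frac{7}{3}$
$130556 + \left(- \frac{259}{537} - \frac{427}{R{\left(20 \right)}}\right) \left(\left(-1\right) \left(-238\right)\right) = 130556 + \left(- \frac{259}{537} - \frac{427}{\frac{7}{3}}\right) \left(\left(-1\right) \left(-238\right)\right) = 130556 + \left(\left(-259\right) \frac{1}{537} - 183\right) 238 = 130556 + \left(- \frac{259}{537} - 183\right) 238 = 130556 - \frac{23450140}{537} = \frac{46658432}{537}$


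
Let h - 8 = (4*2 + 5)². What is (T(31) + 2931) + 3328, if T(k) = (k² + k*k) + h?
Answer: 8358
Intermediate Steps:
h = 177 (h = 8 + (4*2 + 5)² = 8 + (8 + 5)² = 8 + 13² = 8 + 169 = 177)
T(k) = 177 + 2*k² (T(k) = (k² + k*k) + 177 = (k² + k²) + 177 = 2*k² + 177 = 177 + 2*k²)
(T(31) + 2931) + 3328 = ((177 + 2*31²) + 2931) + 3328 = ((177 + 2*961) + 2931) + 3328 = ((177 + 1922) + 2931) + 3328 = (2099 + 2931) + 3328 = 5030 + 3328 = 8358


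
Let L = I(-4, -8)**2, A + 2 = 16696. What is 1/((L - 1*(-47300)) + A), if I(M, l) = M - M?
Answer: 1/63994 ≈ 1.5626e-5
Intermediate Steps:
I(M, l) = 0
A = 16694 (A = -2 + 16696 = 16694)
L = 0 (L = 0**2 = 0)
1/((L - 1*(-47300)) + A) = 1/((0 - 1*(-47300)) + 16694) = 1/((0 + 47300) + 16694) = 1/(47300 + 16694) = 1/63994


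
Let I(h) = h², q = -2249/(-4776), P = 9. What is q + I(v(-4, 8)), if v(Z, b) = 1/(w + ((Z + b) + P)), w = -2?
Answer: 276905/577896 ≈ 0.47916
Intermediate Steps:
q = 2249/4776 (q = -2249*(-1/4776) = 2249/4776 ≈ 0.47090)
v(Z, b) = 1/(7 + Z + b) (v(Z, b) = 1/(-2 + ((Z + b) + 9)) = 1/(-2 + (9 + Z + b)) = 1/(7 + Z + b))
q + I(v(-4, 8)) = 2249/4776 + (1/(7 - 4 + 8))² = 2249/4776 + (1/11)² = 2249/4776 + 1/121 = 276905/577896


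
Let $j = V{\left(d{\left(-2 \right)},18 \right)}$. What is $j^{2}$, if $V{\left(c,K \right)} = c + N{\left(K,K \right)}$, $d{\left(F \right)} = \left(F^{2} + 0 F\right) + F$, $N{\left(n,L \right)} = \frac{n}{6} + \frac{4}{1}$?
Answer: $81$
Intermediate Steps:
$N{\left(n,L \right)} = 4 + \frac{n}{6}$ ($N{\left(n,L \right)} = n \frac{1}{6} + 4 \cdot 1 = \frac{n}{6} + 4 = 4 + \frac{n}{6}$)
$d{\left(F \right)} = F + F^{2}$ ($d{\left(F \right)} = \left(F^{2} + 0\right) + F = F^{2} + F = F + F^{2}$)
$V{\left(c,K \right)} = 4 + c + \frac{K}{6}$ ($V{\left(c,K \right)} = c + \left(4 + \frac{K}{6}\right) = 4 + c + \frac{K}{6}$)
$j = 9$ ($j = 4 - 2 \left(1 - 2\right) + \frac{1}{6} \cdot 18 = 4 - -2 + 3 = 4 + 2 + 3 = 9$)
$j^{2} = 9^{2} = 81$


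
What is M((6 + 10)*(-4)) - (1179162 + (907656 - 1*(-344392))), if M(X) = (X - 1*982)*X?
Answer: -2364266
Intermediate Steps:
M(X) = X*(-982 + X) (M(X) = (X - 982)*X = (-982 + X)*X = X*(-982 + X))
M((6 + 10)*(-4)) - (1179162 + (907656 - 1*(-344392))) = ((6 + 10)*(-4))*(-982 + (6 + 10)*(-4)) - (1179162 + (907656 - 1*(-344392))) = (16*(-4))*(-982 + 16*(-4)) - (1179162 + (907656 + 344392)) = -64*(-982 - 64) - (1179162 + 1252048) = -64*(-1046) - 1*2431210 = 66944 - 2431210 = -2364266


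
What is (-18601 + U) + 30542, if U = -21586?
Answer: -9645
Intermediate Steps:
(-18601 + U) + 30542 = (-18601 - 21586) + 30542 = -40187 + 30542 = -9645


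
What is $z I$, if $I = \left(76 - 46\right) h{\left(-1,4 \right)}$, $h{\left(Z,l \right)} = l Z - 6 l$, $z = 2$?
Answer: $-1680$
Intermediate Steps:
$h{\left(Z,l \right)} = - 6 l + Z l$ ($h{\left(Z,l \right)} = Z l - 6 l = - 6 l + Z l$)
$I = -840$ ($I = \left(76 - 46\right) 4 \left(-6 - 1\right) = 30 \cdot 4 \left(-7\right) = 30 \left(-28\right) = -840$)
$z I = 2 \left(-840\right) = -1680$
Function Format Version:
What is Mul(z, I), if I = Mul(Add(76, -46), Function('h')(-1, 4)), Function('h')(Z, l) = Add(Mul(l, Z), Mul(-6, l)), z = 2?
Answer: -1680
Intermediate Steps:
Function('h')(Z, l) = Add(Mul(-6, l), Mul(Z, l)) (Function('h')(Z, l) = Add(Mul(Z, l), Mul(-6, l)) = Add(Mul(-6, l), Mul(Z, l)))
I = -840 (I = Mul(Add(76, -46), Mul(4, Add(-6, -1))) = Mul(30, Mul(4, -7)) = Mul(30, -28) = -840)
Mul(z, I) = Mul(2, -840) = -1680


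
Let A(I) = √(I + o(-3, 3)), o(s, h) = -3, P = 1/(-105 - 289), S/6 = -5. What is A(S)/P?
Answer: -394*I*√33 ≈ -2263.4*I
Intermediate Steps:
S = -30 (S = 6*(-5) = -30)
P = -1/394 (P = 1/(-394) = -1/394 ≈ -0.0025381)
A(I) = √(-3 + I) (A(I) = √(I - 3) = √(-3 + I))
A(S)/P = √(-3 - 30)/(-1/394) = √(-33)*(-394) = (I*√33)*(-394) = -394*I*√33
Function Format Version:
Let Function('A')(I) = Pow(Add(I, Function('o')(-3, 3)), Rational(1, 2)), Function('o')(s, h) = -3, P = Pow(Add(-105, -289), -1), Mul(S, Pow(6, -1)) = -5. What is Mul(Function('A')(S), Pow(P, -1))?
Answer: Mul(-394, I, Pow(33, Rational(1, 2))) ≈ Mul(-2263.4, I)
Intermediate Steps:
S = -30 (S = Mul(6, -5) = -30)
P = Rational(-1, 394) (P = Pow(-394, -1) = Rational(-1, 394) ≈ -0.0025381)
Function('A')(I) = Pow(Add(-3, I), Rational(1, 2)) (Function('A')(I) = Pow(Add(I, -3), Rational(1, 2)) = Pow(Add(-3, I), Rational(1, 2)))
Mul(Function('A')(S), Pow(P, -1)) = Mul(Pow(Add(-3, -30), Rational(1, 2)), Pow(Rational(-1, 394), -1)) = Mul(Pow(-33, Rational(1, 2)), -394) = Mul(Mul(I, Pow(33, Rational(1, 2))), -394) = Mul(-394, I, Pow(33, Rational(1, 2)))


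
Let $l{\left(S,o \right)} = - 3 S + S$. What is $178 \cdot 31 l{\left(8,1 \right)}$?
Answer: $-88288$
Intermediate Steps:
$l{\left(S,o \right)} = - 2 S$
$178 \cdot 31 l{\left(8,1 \right)} = 178 \cdot 31 \left(\left(-2\right) 8\right) = 5518 \left(-16\right) = -88288$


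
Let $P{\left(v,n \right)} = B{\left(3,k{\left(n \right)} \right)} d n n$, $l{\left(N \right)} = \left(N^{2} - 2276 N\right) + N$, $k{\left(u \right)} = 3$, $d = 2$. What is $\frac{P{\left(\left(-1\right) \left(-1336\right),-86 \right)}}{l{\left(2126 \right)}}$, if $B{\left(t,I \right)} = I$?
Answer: $- \frac{22188}{158387} \approx -0.14009$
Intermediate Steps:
$l{\left(N \right)} = N^{2} - 2275 N$
$P{\left(v,n \right)} = 6 n^{2}$ ($P{\left(v,n \right)} = 3 \cdot 2 n n = 6 n n = 6 n^{2}$)
$\frac{P{\left(\left(-1\right) \left(-1336\right),-86 \right)}}{l{\left(2126 \right)}} = \frac{6 \left(-86\right)^{2}}{2126 \left(-2275 + 2126\right)} = \frac{6 \cdot 7396}{2126 \left(-149\right)} = \frac{44376}{-316774} = 44376 \left(- \frac{1}{316774}\right) = - \frac{22188}{158387}$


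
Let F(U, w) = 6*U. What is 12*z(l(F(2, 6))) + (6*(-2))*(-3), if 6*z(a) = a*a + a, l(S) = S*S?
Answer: 41796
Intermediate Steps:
l(S) = S²
z(a) = a/6 + a²/6 (z(a) = (a*a + a)/6 = (a² + a)/6 = (a + a²)/6 = a/6 + a²/6)
12*z(l(F(2, 6))) + (6*(-2))*(-3) = 12*((6*2)²*(1 + (6*2)²)/6) + (6*(-2))*(-3) = 12*((⅙)*12²*(1 + 12²)) - 12*(-3) = 12*((⅙)*144*(1 + 144)) + 36 = 12*((⅙)*144*145) + 36 = 12*3480 + 36 = 41760 + 36 = 41796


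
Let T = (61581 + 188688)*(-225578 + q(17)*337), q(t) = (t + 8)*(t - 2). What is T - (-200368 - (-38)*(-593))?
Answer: -24827212705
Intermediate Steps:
q(t) = (-2 + t)*(8 + t) (q(t) = (8 + t)*(-2 + t) = (-2 + t)*(8 + t))
T = -24827435607 (T = (61581 + 188688)*(-225578 + (-16 + 17**2 + 6*17)*337) = 250269*(-225578 + (-16 + 289 + 102)*337) = 250269*(-225578 + 375*337) = 250269*(-225578 + 126375) = 250269*(-99203) = -24827435607)
T - (-200368 - (-38)*(-593)) = -24827435607 - (-200368 - (-38)*(-593)) = -24827435607 - (-200368 - 1*22534) = -24827435607 - (-200368 - 22534) = -24827435607 - 1*(-222902) = -24827435607 + 222902 = -24827212705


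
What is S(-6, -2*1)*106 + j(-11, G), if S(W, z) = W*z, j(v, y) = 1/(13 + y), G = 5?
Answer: 22897/18 ≈ 1272.1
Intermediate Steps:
S(-6, -2*1)*106 + j(-11, G) = -(-12)*106 + 1/(13 + 5) = -6*(-2)*106 + 1/18 = 12*106 + 1/18 = 1272 + 1/18 = 22897/18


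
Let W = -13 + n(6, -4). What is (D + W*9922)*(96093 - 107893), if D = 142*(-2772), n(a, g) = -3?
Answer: 6518036800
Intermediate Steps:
D = -393624
W = -16 (W = -13 - 3 = -16)
(D + W*9922)*(96093 - 107893) = (-393624 - 16*9922)*(96093 - 107893) = (-393624 - 158752)*(-11800) = -552376*(-11800) = 6518036800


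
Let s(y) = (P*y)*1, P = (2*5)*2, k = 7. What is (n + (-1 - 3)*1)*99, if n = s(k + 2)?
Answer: 17424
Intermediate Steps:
P = 20 (P = 10*2 = 20)
s(y) = 20*y (s(y) = (20*y)*1 = 20*y)
n = 180 (n = 20*(7 + 2) = 20*9 = 180)
(n + (-1 - 3)*1)*99 = (180 + (-1 - 3)*1)*99 = (180 - 4*1)*99 = (180 - 4)*99 = 176*99 = 17424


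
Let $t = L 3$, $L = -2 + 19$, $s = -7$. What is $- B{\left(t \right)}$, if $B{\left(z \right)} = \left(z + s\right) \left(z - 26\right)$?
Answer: $-1100$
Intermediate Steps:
$L = 17$
$t = 51$ ($t = 17 \cdot 3 = 51$)
$B{\left(z \right)} = \left(-26 + z\right) \left(-7 + z\right)$ ($B{\left(z \right)} = \left(z - 7\right) \left(z - 26\right) = \left(-7 + z\right) \left(-26 + z\right) = \left(-26 + z\right) \left(-7 + z\right)$)
$- B{\left(t \right)} = - (182 + 51^{2} - 1683) = - (182 + 2601 - 1683) = \left(-1\right) 1100 = -1100$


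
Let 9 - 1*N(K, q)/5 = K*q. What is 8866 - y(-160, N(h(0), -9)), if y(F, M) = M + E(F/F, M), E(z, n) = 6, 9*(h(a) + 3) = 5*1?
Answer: 8925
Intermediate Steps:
h(a) = -22/9 (h(a) = -3 + (5*1)/9 = -3 + (1/9)*5 = -3 + 5/9 = -22/9)
N(K, q) = 45 - 5*K*q
y(F, M) = 6 + M (y(F, M) = M + 6 = 6 + M)
8866 - y(-160, N(h(0), -9)) = 8866 - (6 + (45 - 5*(-22/9)*(-9))) = 8866 - (6 + (45 - 110)) = 8866 - (6 - 65) = 8866 - 1*(-59) = 8866 + 59 = 8925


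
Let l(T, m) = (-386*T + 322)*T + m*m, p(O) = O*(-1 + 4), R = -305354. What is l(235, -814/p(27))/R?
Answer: 9954479956/143101971 ≈ 69.562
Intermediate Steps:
p(O) = 3*O (p(O) = O*3 = 3*O)
l(T, m) = m**2 + T*(322 - 386*T) (l(T, m) = (322 - 386*T)*T + m**2 = T*(322 - 386*T) + m**2 = m**2 + T*(322 - 386*T))
l(235, -814/p(27))/R = ((-814/(3*27))**2 - 386*235**2 + 322*235)/(-305354) = ((-814/81)**2 - 386*55225 + 75670)*(-1/305354) = ((-814*1/81)**2 - 21316850 + 75670)*(-1/305354) = ((-814/81)**2 - 21316850 + 75670)*(-1/305354) = (662596/6561 - 21316850 + 75670)*(-1/305354) = -139362719384/6561*(-1/305354) = 9954479956/143101971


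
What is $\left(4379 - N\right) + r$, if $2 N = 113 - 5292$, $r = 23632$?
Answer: $\frac{61201}{2} \approx 30601.0$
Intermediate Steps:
$N = - \frac{5179}{2}$ ($N = \frac{113 - 5292}{2} = \frac{1}{2} \left(-5179\right) = - \frac{5179}{2} \approx -2589.5$)
$\left(4379 - N\right) + r = \left(4379 - - \frac{5179}{2}\right) + 23632 = \left(4379 + \frac{5179}{2}\right) + 23632 = \frac{13937}{2} + 23632 = \frac{61201}{2}$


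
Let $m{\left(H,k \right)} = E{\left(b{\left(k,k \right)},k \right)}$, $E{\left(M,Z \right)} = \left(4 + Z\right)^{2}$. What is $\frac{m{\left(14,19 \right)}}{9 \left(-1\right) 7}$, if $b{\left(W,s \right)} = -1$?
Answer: $- \frac{529}{63} \approx -8.3968$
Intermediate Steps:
$m{\left(H,k \right)} = \left(4 + k\right)^{2}$
$\frac{m{\left(14,19 \right)}}{9 \left(-1\right) 7} = \frac{\left(4 + 19\right)^{2}}{9 \left(-1\right) 7} = \frac{23^{2}}{\left(-9\right) 7} = \frac{529}{-63} = 529 \left(- \frac{1}{63}\right) = - \frac{529}{63}$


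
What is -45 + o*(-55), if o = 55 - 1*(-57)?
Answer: -6205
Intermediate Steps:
o = 112 (o = 55 + 57 = 112)
-45 + o*(-55) = -45 + 112*(-55) = -45 - 6160 = -6205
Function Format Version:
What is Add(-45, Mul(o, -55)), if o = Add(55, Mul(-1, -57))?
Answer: -6205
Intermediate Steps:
o = 112 (o = Add(55, 57) = 112)
Add(-45, Mul(o, -55)) = Add(-45, Mul(112, -55)) = Add(-45, -6160) = -6205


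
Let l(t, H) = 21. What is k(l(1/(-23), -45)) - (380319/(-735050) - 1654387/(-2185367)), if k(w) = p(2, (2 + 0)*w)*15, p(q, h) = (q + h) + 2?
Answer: 1107999348639223/1606354013350 ≈ 689.76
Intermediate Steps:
p(q, h) = 2 + h + q (p(q, h) = (h + q) + 2 = 2 + h + q)
k(w) = 60 + 30*w (k(w) = (2 + (2 + 0)*w + 2)*15 = (2 + 2*w + 2)*15 = (4 + 2*w)*15 = 60 + 30*w)
k(l(1/(-23), -45)) - (380319/(-735050) - 1654387/(-2185367)) = (60 + 30*21) - (380319/(-735050) - 1654387/(-2185367)) = (60 + 630) - (380319*(-1/735050) - 1654387*(-1/2185367)) = 690 - (-380319/735050 + 1654387/2185367) = 690 - 1*384920572277/1606354013350 = 690 - 384920572277/1606354013350 = 1107999348639223/1606354013350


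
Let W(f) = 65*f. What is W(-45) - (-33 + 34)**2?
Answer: -2926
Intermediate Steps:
W(-45) - (-33 + 34)**2 = 65*(-45) - (-33 + 34)**2 = -2925 - 1*1**2 = -2925 - 1*1 = -2925 - 1 = -2926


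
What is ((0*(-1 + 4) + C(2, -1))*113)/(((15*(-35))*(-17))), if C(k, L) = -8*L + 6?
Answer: 226/1275 ≈ 0.17725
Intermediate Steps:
C(k, L) = 6 - 8*L
((0*(-1 + 4) + C(2, -1))*113)/(((15*(-35))*(-17))) = ((0*(-1 + 4) + (6 - 8*(-1)))*113)/(((15*(-35))*(-17))) = ((0*3 + (6 + 8))*113)/((-525*(-17))) = ((0 + 14)*113)/8925 = (14*113)*(1/8925) = 1582*(1/8925) = 226/1275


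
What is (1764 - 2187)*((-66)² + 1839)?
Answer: -2620485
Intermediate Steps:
(1764 - 2187)*((-66)² + 1839) = -423*(4356 + 1839) = -423*6195 = -2620485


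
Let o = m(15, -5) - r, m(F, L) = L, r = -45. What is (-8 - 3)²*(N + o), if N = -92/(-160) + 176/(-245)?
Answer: 9452399/1960 ≈ 4822.7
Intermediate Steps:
o = 40 (o = -5 - 1*(-45) = -5 + 45 = 40)
N = -281/1960 (N = -92*(-1/160) + 176*(-1/245) = 23/40 - 176/245 = -281/1960 ≈ -0.14337)
(-8 - 3)²*(N + o) = (-8 - 3)²*(-281/1960 + 40) = (-11)²*(78119/1960) = 121*(78119/1960) = 9452399/1960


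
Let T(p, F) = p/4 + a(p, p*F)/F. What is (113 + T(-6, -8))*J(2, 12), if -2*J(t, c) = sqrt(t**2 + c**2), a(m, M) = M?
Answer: -211*sqrt(37)/2 ≈ -641.73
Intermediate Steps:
T(p, F) = 5*p/4 (T(p, F) = p/4 + (p*F)/F = p*(1/4) + (F*p)/F = p/4 + p = 5*p/4)
J(t, c) = -sqrt(c**2 + t**2)/2 (J(t, c) = -sqrt(t**2 + c**2)/2 = -sqrt(c**2 + t**2)/2)
(113 + T(-6, -8))*J(2, 12) = (113 + (5/4)*(-6))*(-sqrt(12**2 + 2**2)/2) = (113 - 15/2)*(-sqrt(144 + 4)/2) = 211*(-sqrt(37))/2 = -211*sqrt(37)/2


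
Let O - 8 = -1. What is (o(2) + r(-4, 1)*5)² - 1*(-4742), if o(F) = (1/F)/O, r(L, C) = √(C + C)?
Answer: 939233/196 + 5*√2/7 ≈ 4793.0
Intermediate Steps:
O = 7 (O = 8 - 1 = 7)
r(L, C) = √2*√C (r(L, C) = √(2*C) = √2*√C)
o(F) = 1/(7*F) (o(F) = (1/F)/7 = (⅐)/F = 1/(7*F))
(o(2) + r(-4, 1)*5)² - 1*(-4742) = ((⅐)/2 + (√2*√1)*5)² - 1*(-4742) = ((⅐)*(½) + (√2*1)*5)² + 4742 = (1/14 + √2*5)² + 4742 = (1/14 + 5*√2)² + 4742 = 4742 + (1/14 + 5*√2)²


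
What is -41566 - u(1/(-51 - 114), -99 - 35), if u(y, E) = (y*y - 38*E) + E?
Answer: -1266615901/27225 ≈ -46524.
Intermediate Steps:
u(y, E) = y² - 37*E (u(y, E) = (y² - 38*E) + E = y² - 37*E)
-41566 - u(1/(-51 - 114), -99 - 35) = -41566 - ((1/(-51 - 114))² - 37*(-99 - 35)) = -41566 - ((1/(-165))² - 37*(-134)) = -41566 - ((-1/165)² + 4958) = -41566 - (1/27225 + 4958) = -41566 - 1*134981551/27225 = -41566 - 134981551/27225 = -1266615901/27225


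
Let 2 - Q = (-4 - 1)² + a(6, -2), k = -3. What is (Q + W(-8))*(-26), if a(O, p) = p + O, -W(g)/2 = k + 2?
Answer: 650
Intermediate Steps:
W(g) = 2 (W(g) = -2*(-3 + 2) = -2*(-1) = 2)
a(O, p) = O + p
Q = -27 (Q = 2 - ((-4 - 1)² + (6 - 2)) = 2 - ((-5)² + 4) = 2 - (25 + 4) = 2 - 1*29 = 2 - 29 = -27)
(Q + W(-8))*(-26) = (-27 + 2)*(-26) = -25*(-26) = 650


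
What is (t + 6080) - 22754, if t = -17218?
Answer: -33892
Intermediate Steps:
(t + 6080) - 22754 = (-17218 + 6080) - 22754 = -11138 - 22754 = -33892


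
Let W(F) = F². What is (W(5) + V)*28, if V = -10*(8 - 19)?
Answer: 3780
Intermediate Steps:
V = 110 (V = -10*(-11) = 110)
(W(5) + V)*28 = (5² + 110)*28 = (25 + 110)*28 = 135*28 = 3780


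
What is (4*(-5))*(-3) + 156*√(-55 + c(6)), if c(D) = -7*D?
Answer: 60 + 156*I*√97 ≈ 60.0 + 1536.4*I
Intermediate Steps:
(4*(-5))*(-3) + 156*√(-55 + c(6)) = (4*(-5))*(-3) + 156*√(-55 - 7*6) = -20*(-3) + 156*√(-55 - 42) = 60 + 156*√(-97) = 60 + 156*(I*√97) = 60 + 156*I*√97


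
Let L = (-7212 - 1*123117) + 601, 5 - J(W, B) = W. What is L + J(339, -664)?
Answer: -130062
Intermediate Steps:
J(W, B) = 5 - W
L = -129728 (L = (-7212 - 123117) + 601 = -130329 + 601 = -129728)
L + J(339, -664) = -129728 + (5 - 1*339) = -129728 + (5 - 339) = -129728 - 334 = -130062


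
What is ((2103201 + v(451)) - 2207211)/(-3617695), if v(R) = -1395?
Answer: 21081/723539 ≈ 0.029136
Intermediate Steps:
((2103201 + v(451)) - 2207211)/(-3617695) = ((2103201 - 1395) - 2207211)/(-3617695) = (2101806 - 2207211)*(-1/3617695) = -105405*(-1/3617695) = 21081/723539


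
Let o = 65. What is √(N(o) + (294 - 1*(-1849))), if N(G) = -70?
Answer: √2073 ≈ 45.530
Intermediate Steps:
√(N(o) + (294 - 1*(-1849))) = √(-70 + (294 - 1*(-1849))) = √(-70 + (294 + 1849)) = √(-70 + 2143) = √2073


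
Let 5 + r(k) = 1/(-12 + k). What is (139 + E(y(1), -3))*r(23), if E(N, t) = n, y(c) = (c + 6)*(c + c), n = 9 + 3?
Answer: -8154/11 ≈ -741.27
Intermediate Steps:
n = 12
y(c) = 2*c*(6 + c) (y(c) = (6 + c)*(2*c) = 2*c*(6 + c))
E(N, t) = 12
r(k) = -5 + 1/(-12 + k)
(139 + E(y(1), -3))*r(23) = (139 + 12)*((61 - 5*23)/(-12 + 23)) = 151*((61 - 115)/11) = 151*((1/11)*(-54)) = 151*(-54/11) = -8154/11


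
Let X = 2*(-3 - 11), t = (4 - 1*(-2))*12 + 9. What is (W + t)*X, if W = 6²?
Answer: -3276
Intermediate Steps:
W = 36
t = 81 (t = (4 + 2)*12 + 9 = 6*12 + 9 = 72 + 9 = 81)
X = -28 (X = 2*(-14) = -28)
(W + t)*X = (36 + 81)*(-28) = 117*(-28) = -3276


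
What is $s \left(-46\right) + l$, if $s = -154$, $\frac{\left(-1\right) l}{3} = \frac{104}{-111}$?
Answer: $\frac{262212}{37} \approx 7086.8$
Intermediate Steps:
$l = \frac{104}{37}$ ($l = - 3 \frac{104}{-111} = - 3 \cdot 104 \left(- \frac{1}{111}\right) = \left(-3\right) \left(- \frac{104}{111}\right) = \frac{104}{37} \approx 2.8108$)
$s \left(-46\right) + l = \left(-154\right) \left(-46\right) + \frac{104}{37} = 7084 + \frac{104}{37} = \frac{262212}{37}$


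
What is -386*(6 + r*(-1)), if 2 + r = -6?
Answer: -5404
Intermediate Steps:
r = -8 (r = -2 - 6 = -8)
-386*(6 + r*(-1)) = -386*(6 - 8*(-1)) = -386*(6 + 8) = -386*14 = -5404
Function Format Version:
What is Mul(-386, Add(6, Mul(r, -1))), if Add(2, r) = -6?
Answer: -5404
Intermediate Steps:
r = -8 (r = Add(-2, -6) = -8)
Mul(-386, Add(6, Mul(r, -1))) = Mul(-386, Add(6, Mul(-8, -1))) = Mul(-386, Add(6, 8)) = Mul(-386, 14) = -5404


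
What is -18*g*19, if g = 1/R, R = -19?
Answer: 18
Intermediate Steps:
g = -1/19 (g = 1/(-19) = -1/19 ≈ -0.052632)
-18*g*19 = -18*(-1/19)*19 = (18/19)*19 = 18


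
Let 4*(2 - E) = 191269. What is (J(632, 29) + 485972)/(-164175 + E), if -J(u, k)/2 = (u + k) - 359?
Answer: -1941472/847961 ≈ -2.2896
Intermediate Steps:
J(u, k) = 718 - 2*k - 2*u (J(u, k) = -2*((u + k) - 359) = -2*((k + u) - 359) = -2*(-359 + k + u) = 718 - 2*k - 2*u)
E = -191261/4 (E = 2 - ¼*191269 = 2 - 191269/4 = -191261/4 ≈ -47815.)
(J(632, 29) + 485972)/(-164175 + E) = ((718 - 2*29 - 2*632) + 485972)/(-164175 - 191261/4) = ((718 - 58 - 1264) + 485972)/(-847961/4) = (-604 + 485972)*(-4/847961) = 485368*(-4/847961) = -1941472/847961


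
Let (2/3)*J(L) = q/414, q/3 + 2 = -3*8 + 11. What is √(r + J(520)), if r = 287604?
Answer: √608569719/46 ≈ 536.29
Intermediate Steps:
q = -45 (q = -6 + 3*(-3*8 + 11) = -6 + 3*(-24 + 11) = -6 + 3*(-13) = -6 - 39 = -45)
J(L) = -15/92 (J(L) = 3*(-45/414)/2 = 3*(-45*1/414)/2 = (3/2)*(-5/46) = -15/92)
√(r + J(520)) = √(287604 - 15/92) = √(26459553/92) = √608569719/46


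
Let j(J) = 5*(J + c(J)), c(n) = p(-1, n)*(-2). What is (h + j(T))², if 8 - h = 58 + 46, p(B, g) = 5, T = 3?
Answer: 17161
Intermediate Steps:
h = -96 (h = 8 - (58 + 46) = 8 - 1*104 = 8 - 104 = -96)
c(n) = -10 (c(n) = 5*(-2) = -10)
j(J) = -50 + 5*J (j(J) = 5*(J - 10) = 5*(-10 + J) = -50 + 5*J)
(h + j(T))² = (-96 + (-50 + 5*3))² = (-96 + (-50 + 15))² = (-96 - 35)² = (-131)² = 17161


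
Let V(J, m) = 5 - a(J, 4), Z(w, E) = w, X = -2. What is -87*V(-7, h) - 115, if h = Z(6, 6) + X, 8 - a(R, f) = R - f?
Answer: 1103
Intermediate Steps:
a(R, f) = 8 + f - R (a(R, f) = 8 - (R - f) = 8 + (f - R) = 8 + f - R)
h = 4 (h = 6 - 2 = 4)
V(J, m) = -7 + J (V(J, m) = 5 - (8 + 4 - J) = 5 - (12 - J) = 5 + (-12 + J) = -7 + J)
-87*V(-7, h) - 115 = -87*(-7 - 7) - 115 = -87*(-14) - 115 = 1218 - 115 = 1103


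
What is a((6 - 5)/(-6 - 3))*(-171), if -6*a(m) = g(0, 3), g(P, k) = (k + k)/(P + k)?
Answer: 57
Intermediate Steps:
g(P, k) = 2*k/(P + k) (g(P, k) = (2*k)/(P + k) = 2*k/(P + k))
a(m) = -⅓ (a(m) = -3/(3*(0 + 3)) = -3/(3*3) = -⅙*2 = -⅓)
a((6 - 5)/(-6 - 3))*(-171) = -⅓*(-171) = 57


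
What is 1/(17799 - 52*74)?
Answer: 1/13951 ≈ 7.1679e-5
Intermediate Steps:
1/(17799 - 52*74) = 1/(17799 - 3848) = 1/13951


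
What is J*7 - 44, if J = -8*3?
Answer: -212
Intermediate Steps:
J = -24
J*7 - 44 = -24*7 - 44 = -168 - 44 = -212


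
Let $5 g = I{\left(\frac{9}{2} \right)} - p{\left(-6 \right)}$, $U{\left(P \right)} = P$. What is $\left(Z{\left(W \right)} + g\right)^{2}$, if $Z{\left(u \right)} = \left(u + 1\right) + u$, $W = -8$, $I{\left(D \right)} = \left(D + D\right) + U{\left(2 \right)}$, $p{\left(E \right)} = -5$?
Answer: $\frac{3481}{25} \approx 139.24$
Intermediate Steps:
$I{\left(D \right)} = 2 + 2 D$ ($I{\left(D \right)} = \left(D + D\right) + 2 = 2 D + 2 = 2 + 2 D$)
$Z{\left(u \right)} = 1 + 2 u$ ($Z{\left(u \right)} = \left(1 + u\right) + u = 1 + 2 u$)
$g = \frac{16}{5}$ ($g = \frac{\left(2 + 2 \cdot \frac{9}{2}\right) - -5}{5} = \frac{\left(2 + 2 \cdot 9 \cdot \frac{1}{2}\right) + 5}{5} = \frac{\left(2 + 2 \cdot \frac{9}{2}\right) + 5}{5} = \frac{\left(2 + 9\right) + 5}{5} = \frac{11 + 5}{5} = \frac{1}{5} \cdot 16 = \frac{16}{5} \approx 3.2$)
$\left(Z{\left(W \right)} + g\right)^{2} = \left(\left(1 + 2 \left(-8\right)\right) + \frac{16}{5}\right)^{2} = \left(\left(1 - 16\right) + \frac{16}{5}\right)^{2} = \left(-15 + \frac{16}{5}\right)^{2} = \left(- \frac{59}{5}\right)^{2} = \frac{3481}{25}$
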